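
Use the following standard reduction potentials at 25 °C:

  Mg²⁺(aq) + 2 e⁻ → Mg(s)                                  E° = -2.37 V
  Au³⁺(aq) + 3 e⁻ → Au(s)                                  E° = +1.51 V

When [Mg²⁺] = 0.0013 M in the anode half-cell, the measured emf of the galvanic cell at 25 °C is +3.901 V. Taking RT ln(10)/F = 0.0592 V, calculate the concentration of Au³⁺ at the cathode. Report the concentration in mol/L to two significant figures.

0.00054 M

Au³⁺/Au is the cathode, Mg²⁺/Mg the anode: E°cell = +3.88 V, n = 6.
Overall reaction: 2 Au³⁺(aq) + 3 Mg(s) → 2 Au(s) + 3 Mg²⁺(aq); Q = [Mg²⁺]^3/[Au³⁺]^2.
From E = E° − (0.0592/n) log Q: log Q = (E° − E)·n/0.0592 = (+3.88 − (+3.901))·6/0.0592 = -2.1284.
So 2·log[Au³⁺] = 3·log(0.0013) − log Q = -8.6582 − (-2.1284) = -6.5298; log[Au³⁺] = -6.5298 / 2 = -3.2649; [Au³⁺] = 10^(-3.2649) ≈ 0.00054 M.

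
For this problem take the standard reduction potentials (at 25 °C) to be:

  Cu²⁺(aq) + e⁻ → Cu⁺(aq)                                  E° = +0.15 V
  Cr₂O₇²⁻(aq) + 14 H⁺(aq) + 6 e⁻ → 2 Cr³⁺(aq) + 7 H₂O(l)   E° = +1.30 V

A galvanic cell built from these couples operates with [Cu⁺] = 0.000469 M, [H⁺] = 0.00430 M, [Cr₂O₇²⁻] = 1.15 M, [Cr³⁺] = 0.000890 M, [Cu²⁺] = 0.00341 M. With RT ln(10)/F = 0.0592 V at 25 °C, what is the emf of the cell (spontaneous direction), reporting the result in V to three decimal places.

+0.833 V

Cr₂O₇²⁻/Cr³⁺ is the cathode (higher E°), Cu²⁺/Cu⁺ the anode: E°cell = +1.30 − (+0.15) = +1.15 V, n = 6.
Overall: Cr₂O₇²⁻(aq) + 14 H⁺(aq) + 6 Cu⁺(aq) → 2 Cr³⁺(aq) + 7 H₂O(l) + 6 Cu²⁺(aq)
Q = [Cr³⁺]^2·[Cu²⁺]^6 / ([Cr₂O₇²⁻]·[H⁺]^14·[Cu⁺]^6); log Q = 32.139.
E = E° − (0.0592/n) log Q = +1.15 − (0.0592/6)(32.139) = +0.833 V.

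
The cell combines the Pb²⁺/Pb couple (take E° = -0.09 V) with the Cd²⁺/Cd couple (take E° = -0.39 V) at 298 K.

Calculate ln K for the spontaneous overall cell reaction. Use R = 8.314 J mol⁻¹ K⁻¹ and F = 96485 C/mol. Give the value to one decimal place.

Cathode: Pb²⁺/Pb; anode: Cd²⁺/Cd. E°cell = (-0.09) − (-0.39) = +0.30 V, with n = 2.
ΔG° = −nFE° = −RT ln K, so ln K = nFE°/(RT) = (2)(96485)(+0.30) / ((8.314)(298)) = 23.366.

23.4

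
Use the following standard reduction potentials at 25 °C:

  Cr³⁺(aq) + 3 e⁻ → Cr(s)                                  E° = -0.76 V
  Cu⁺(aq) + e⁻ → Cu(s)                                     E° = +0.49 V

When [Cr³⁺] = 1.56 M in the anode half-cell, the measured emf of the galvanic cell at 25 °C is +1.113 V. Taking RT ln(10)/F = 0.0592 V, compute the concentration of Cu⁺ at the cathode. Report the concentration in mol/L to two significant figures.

0.0056 M

Cu⁺/Cu is the cathode, Cr³⁺/Cr the anode: E°cell = +1.25 V, n = 3.
Overall reaction: 3 Cu⁺(aq) + Cr(s) → 3 Cu(s) + Cr³⁺(aq); Q = [Cr³⁺]^1/[Cu⁺]^3.
From E = E° − (0.0592/n) log Q: log Q = (E° − E)·n/0.0592 = (+1.25 − (+1.113))·3/0.0592 = 6.9426.
So 3·log[Cu⁺] = 1·log(1.56) − log Q = 0.1931 − (6.9426) = -6.7495; log[Cu⁺] = -6.7495 / 3 = -2.2498; [Cu⁺] = 10^(-2.2498) ≈ 0.0056 M.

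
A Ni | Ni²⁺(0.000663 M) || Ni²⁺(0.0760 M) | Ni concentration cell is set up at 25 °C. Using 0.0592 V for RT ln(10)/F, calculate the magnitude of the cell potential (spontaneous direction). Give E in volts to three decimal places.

+0.061 V

For a concentration cell E°cell = 0. The 0.0760 M side is the cathode (reduction is favoured where [Ni²⁺] is higher).
With n = 2, E = −(0.0592/2) log([Ni²⁺]ₐₙ/[Ni²⁺]꜀ₐₜ) = −(0.0592/2) log(0.000663/0.076) = −(0.0592/2)(-2.059) = +0.061 V.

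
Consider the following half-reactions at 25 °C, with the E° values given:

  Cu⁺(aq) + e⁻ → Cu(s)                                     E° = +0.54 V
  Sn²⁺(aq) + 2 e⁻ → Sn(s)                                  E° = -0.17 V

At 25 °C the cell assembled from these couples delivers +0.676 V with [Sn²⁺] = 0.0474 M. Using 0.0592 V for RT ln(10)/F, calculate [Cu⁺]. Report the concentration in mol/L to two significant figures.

0.058 M

Cu⁺/Cu is the cathode, Sn²⁺/Sn the anode: E°cell = +0.71 V, n = 2.
Overall reaction: 2 Cu⁺(aq) + Sn(s) → 2 Cu(s) + Sn²⁺(aq); Q = [Sn²⁺]^1/[Cu⁺]^2.
From E = E° − (0.0592/n) log Q: log Q = (E° − E)·n/0.0592 = (+0.71 − (+0.676))·2/0.0592 = 1.1486.
So 2·log[Cu⁺] = 1·log(0.0474) − log Q = -1.3242 − (1.1486) = -2.4728; log[Cu⁺] = -2.4728 / 2 = -1.2364; [Cu⁺] = 10^(-1.2364) ≈ 0.058 M.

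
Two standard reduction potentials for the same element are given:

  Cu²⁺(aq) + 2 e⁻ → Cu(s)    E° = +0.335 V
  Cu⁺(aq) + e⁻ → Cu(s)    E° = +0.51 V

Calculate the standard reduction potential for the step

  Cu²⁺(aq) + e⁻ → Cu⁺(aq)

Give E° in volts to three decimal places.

Sequential free energies add, so n₃E°₃ = n₁E°₁ + n₂E°₂.
With n₃ = 2, and the known step contributing 1×(+0.51) V, the unknown satisfies 1·E° = 2×(+0.335) − 1×(+0.51) = +0.160.
E° = +0.160 / 1 = +0.160 V.

+0.160 V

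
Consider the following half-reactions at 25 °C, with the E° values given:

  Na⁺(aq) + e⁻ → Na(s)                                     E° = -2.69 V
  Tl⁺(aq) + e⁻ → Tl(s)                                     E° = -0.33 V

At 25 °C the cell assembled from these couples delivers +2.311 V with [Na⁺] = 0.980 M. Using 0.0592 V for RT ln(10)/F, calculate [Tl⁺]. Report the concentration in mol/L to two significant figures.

0.15 M

Tl⁺/Tl is the cathode, Na⁺/Na the anode: E°cell = +2.36 V, n = 1.
Overall reaction: Tl⁺(aq) + Na(s) → Tl(s) + Na⁺(aq); Q = [Na⁺]^1/[Tl⁺]^1.
From E = E° − (0.0592/n) log Q: log Q = (E° − E)·n/0.0592 = (+2.36 − (+2.311))·1/0.0592 = 0.8277.
So 1·log[Tl⁺] = 1·log(0.98) − log Q = -0.0088 − (0.8277) = -0.8365; [Tl⁺] = 10^(-0.8365) ≈ 0.15 M.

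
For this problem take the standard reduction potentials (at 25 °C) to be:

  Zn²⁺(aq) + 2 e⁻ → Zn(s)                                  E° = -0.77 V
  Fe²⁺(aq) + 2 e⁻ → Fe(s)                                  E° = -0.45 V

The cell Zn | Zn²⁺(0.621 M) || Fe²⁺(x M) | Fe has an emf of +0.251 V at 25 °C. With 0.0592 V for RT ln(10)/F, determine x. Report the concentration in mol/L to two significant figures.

0.0029 M

Fe²⁺/Fe is the cathode, Zn²⁺/Zn the anode: E°cell = +0.32 V, n = 2.
Overall reaction: Fe²⁺(aq) + Zn(s) → Fe(s) + Zn²⁺(aq); Q = [Zn²⁺]^1/[Fe²⁺]^1.
From E = E° − (0.0592/n) log Q: log Q = (E° − E)·n/0.0592 = (+0.32 − (+0.251))·2/0.0592 = 2.3311.
So 1·log[Fe²⁺] = 1·log(0.621) − log Q = -0.2069 − (2.3311) = -2.5380; [Fe²⁺] = 10^(-2.5380) ≈ 0.0029 M.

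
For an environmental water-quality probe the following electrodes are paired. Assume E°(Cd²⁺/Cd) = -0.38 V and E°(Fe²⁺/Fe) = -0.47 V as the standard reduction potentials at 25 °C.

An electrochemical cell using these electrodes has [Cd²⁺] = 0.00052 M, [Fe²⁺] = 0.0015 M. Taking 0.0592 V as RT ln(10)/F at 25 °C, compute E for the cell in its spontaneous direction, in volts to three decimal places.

+0.076 V

Cd²⁺/Cd is the cathode (higher E°), Fe²⁺/Fe the anode: E°cell = -0.38 − (-0.47) = +0.09 V, n = 2.
Overall: Cd²⁺(aq) + Fe(s) → Cd(s) + Fe²⁺(aq)
Q = [Fe²⁺] / ([Cd²⁺]); log Q = 0.460.
E = E° − (0.0592/n) log Q = +0.09 − (0.0592/2)(0.460) = +0.076 V.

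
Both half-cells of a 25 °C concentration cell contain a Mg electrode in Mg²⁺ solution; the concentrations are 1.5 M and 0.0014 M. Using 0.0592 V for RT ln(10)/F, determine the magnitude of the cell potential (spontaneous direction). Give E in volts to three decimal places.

+0.090 V

For a concentration cell E°cell = 0. The 1.5 M side is the cathode (reduction is favoured where [Mg²⁺] is higher).
With n = 2, E = −(0.0592/2) log([Mg²⁺]ₐₙ/[Mg²⁺]꜀ₐₜ) = −(0.0592/2) log(0.0014/1.5) = −(0.0592/2)(-3.030) = +0.090 V.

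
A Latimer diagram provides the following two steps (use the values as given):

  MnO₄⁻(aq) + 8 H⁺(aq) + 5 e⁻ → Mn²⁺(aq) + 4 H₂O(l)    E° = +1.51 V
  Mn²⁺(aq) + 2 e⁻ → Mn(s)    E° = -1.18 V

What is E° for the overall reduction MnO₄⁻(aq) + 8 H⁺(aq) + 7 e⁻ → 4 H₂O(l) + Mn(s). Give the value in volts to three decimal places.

+0.741 V

Since ΔG° = −nFE° is additive over sequential reductions, n₃E°₃ = n₁E°₁ + n₂E°₂.
E°₃ = (5×+1.51 + 2×-1.18) / 7 = (+5.190) / 7 = +0.741 V.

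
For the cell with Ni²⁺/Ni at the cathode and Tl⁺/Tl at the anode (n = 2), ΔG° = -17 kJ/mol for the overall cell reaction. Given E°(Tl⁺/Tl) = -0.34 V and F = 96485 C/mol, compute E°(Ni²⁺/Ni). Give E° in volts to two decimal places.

-0.25 V

E°cell = −ΔG°/(nF) = −(-17×10³)/((2)(96485)) = +0.088 V.
Since Ni²⁺/Ni is the cathode and Tl⁺/Tl the anode, E°cell = E°(Ni²⁺/Ni) − E°(Tl⁺/Tl).
So E°(Ni²⁺/Ni) = E°cell + E°(Tl⁺/Tl) = +0.088 + (-0.34) = -0.25 V.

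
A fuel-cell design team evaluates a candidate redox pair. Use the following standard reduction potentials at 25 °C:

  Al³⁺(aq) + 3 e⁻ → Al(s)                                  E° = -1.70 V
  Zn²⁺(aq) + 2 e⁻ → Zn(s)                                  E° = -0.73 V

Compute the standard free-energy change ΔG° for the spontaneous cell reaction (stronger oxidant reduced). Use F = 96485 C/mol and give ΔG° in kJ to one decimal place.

-561.5 kJ

Zn²⁺/Zn (E° = -0.73 V) is the cathode; Al³⁺/Al (E° = -1.70 V) is the anode, so E°cell = +0.97 V.
Balancing electrons gives n = 6 (lcm of 2 and 3).
ΔG° = −nFE° = −(6)(96485)(+0.97) = -561,543 J = -561.5 kJ.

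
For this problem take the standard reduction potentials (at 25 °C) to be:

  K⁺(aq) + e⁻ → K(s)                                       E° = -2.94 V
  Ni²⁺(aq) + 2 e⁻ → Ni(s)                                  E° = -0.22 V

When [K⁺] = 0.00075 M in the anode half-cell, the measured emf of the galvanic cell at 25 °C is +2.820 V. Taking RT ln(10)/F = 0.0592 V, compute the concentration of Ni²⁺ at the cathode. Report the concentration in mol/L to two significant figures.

Ni²⁺/Ni is the cathode, K⁺/K the anode: E°cell = +2.72 V, n = 2.
Overall reaction: Ni²⁺(aq) + 2 K(s) → Ni(s) + 2 K⁺(aq); Q = [K⁺]^2/[Ni²⁺]^1.
From E = E° − (0.0592/n) log Q: log Q = (E° − E)·n/0.0592 = (+2.72 − (+2.820))·2/0.0592 = -3.3784.
So 1·log[Ni²⁺] = 2·log(0.00075) − log Q = -6.2499 − (-3.3784) = -2.8715; [Ni²⁺] = 10^(-2.8715) ≈ 0.0013 M.

0.0013 M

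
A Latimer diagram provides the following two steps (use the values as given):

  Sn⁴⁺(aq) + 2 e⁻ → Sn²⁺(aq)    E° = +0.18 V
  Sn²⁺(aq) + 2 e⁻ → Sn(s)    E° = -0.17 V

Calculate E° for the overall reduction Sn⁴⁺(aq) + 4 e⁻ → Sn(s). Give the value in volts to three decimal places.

+0.005 V

Since ΔG° = −nFE° is additive over sequential reductions, n₃E°₃ = n₁E°₁ + n₂E°₂.
E°₃ = (2×+0.18 + 2×-0.17) / 4 = (+0.020) / 4 = +0.005 V.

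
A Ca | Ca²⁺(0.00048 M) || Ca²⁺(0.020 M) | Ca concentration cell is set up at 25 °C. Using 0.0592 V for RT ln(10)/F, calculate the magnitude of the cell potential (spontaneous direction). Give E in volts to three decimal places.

For a concentration cell E°cell = 0. The 0.020 M side is the cathode (reduction is favoured where [Ca²⁺] is higher).
With n = 2, E = −(0.0592/2) log([Ca²⁺]ₐₙ/[Ca²⁺]꜀ₐₜ) = −(0.0592/2) log(0.00048/0.02) = −(0.0592/2)(-1.620) = +0.048 V.

+0.048 V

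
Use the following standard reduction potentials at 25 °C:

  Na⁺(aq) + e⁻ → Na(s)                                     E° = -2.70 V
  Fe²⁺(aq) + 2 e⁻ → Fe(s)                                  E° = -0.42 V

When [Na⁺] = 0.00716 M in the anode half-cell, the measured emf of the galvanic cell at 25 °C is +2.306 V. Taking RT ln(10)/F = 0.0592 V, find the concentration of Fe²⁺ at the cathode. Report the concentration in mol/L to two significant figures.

Fe²⁺/Fe is the cathode, Na⁺/Na the anode: E°cell = +2.28 V, n = 2.
Overall reaction: Fe²⁺(aq) + 2 Na(s) → Fe(s) + 2 Na⁺(aq); Q = [Na⁺]^2/[Fe²⁺]^1.
From E = E° − (0.0592/n) log Q: log Q = (E° − E)·n/0.0592 = (+2.28 − (+2.306))·2/0.0592 = -0.8784.
So 1·log[Fe²⁺] = 2·log(0.00716) − log Q = -4.2902 − (-0.8784) = -3.4118; [Fe²⁺] = 10^(-3.4118) ≈ 0.00039 M.

0.00039 M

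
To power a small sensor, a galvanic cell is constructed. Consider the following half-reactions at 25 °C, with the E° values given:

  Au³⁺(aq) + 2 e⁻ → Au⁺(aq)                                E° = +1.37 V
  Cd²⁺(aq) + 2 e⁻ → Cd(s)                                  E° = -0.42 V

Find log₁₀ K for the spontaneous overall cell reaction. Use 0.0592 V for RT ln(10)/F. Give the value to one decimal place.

60.5

Cathode: Au³⁺/Au⁺; anode: Cd²⁺/Cd. E°cell = +1.79 V, n = 2.
log K = nE°cell / 0.0592 = (2)(+1.79) / 0.0592 = 60.5.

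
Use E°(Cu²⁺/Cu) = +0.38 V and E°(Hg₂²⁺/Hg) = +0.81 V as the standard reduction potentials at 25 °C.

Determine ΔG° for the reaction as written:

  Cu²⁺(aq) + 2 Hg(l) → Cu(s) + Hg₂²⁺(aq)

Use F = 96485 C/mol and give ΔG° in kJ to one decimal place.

As written, Cu²⁺/Cu is reduced (cathode) and Hg₂²⁺/Hg is oxidised (anode), so E°cell = (+0.38) − (+0.81) = -0.43 V.
Balancing electrons gives n = 2.
ΔG° = −nFE° = −(2)(96485)(-0.43) = 82,977 J = +83.0 kJ.

+83.0 kJ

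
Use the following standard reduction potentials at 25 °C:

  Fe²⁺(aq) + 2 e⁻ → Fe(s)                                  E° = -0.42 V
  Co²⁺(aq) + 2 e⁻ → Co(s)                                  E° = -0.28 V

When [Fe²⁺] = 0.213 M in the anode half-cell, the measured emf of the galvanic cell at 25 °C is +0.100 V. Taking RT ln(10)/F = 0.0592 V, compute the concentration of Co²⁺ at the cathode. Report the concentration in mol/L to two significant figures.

0.0095 M

Co²⁺/Co is the cathode, Fe²⁺/Fe the anode: E°cell = +0.14 V, n = 2.
Overall reaction: Co²⁺(aq) + Fe(s) → Co(s) + Fe²⁺(aq); Q = [Fe²⁺]^1/[Co²⁺]^1.
From E = E° − (0.0592/n) log Q: log Q = (E° − E)·n/0.0592 = (+0.14 − (+0.100))·2/0.0592 = 1.3514.
So 1·log[Co²⁺] = 1·log(0.213) − log Q = -0.6716 − (1.3514) = -2.0230; [Co²⁺] = 10^(-2.0230) ≈ 0.0095 M.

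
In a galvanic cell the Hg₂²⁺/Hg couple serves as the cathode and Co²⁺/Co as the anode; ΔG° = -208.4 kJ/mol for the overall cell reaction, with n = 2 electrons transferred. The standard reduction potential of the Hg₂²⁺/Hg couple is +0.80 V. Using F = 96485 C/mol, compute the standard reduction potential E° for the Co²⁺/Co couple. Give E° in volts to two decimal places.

-0.28 V

E°cell = −ΔG°/(nF) = −(-208.4×10³)/((2)(96485)) = +1.080 V.
Since Hg₂²⁺/Hg is the cathode and Co²⁺/Co the anode, E°cell = E°(Hg₂²⁺/Hg) − E°(Co²⁺/Co).
So E°(Co²⁺/Co) = E°(Hg₂²⁺/Hg) − E°cell = (+0.80) − (+1.080) = -0.28 V.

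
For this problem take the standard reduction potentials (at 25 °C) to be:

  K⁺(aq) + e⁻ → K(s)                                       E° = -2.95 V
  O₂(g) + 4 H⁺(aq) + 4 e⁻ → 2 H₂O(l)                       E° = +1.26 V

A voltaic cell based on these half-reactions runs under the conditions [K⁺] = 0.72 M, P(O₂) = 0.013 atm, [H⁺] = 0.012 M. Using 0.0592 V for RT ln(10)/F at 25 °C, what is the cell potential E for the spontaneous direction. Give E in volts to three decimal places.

+4.077 V

O₂/H₂O is the cathode (higher E°), K⁺/K the anode: E°cell = +1.26 − (-2.95) = +4.21 V, n = 4.
Overall: O₂(g) + 4 H⁺(aq) + 4 K(s) → 2 H₂O(l) + 4 K⁺(aq)
Q = [K⁺]^4 / (P(O₂)·[H⁺]^4); log Q = 8.999.
E = E° − (0.0592/n) log Q = +4.21 − (0.0592/4)(8.999) = +4.077 V.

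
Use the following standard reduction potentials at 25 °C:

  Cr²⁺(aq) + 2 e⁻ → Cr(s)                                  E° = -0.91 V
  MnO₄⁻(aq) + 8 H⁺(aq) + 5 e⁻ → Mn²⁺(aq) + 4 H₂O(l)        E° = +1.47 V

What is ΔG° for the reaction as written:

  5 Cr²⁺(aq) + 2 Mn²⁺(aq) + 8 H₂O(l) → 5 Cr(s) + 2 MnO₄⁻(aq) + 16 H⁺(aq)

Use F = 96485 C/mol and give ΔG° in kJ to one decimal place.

+2296.3 kJ

As written, Cr²⁺/Cr is reduced (cathode) and MnO₄⁻/Mn²⁺ is oxidised (anode), so E°cell = (-0.91) − (+1.47) = -2.38 V.
Balancing electrons gives n = 10.
ΔG° = −nFE° = −(10)(96485)(-2.38) = 2,296,343 J = +2296.3 kJ.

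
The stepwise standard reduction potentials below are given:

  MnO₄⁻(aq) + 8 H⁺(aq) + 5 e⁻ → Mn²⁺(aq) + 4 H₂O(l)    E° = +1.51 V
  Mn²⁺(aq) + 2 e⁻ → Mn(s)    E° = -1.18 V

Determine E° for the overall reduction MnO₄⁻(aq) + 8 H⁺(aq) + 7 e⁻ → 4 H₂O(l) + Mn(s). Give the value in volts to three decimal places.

+0.741 V

Standard free energies of sequential steps add: ΔG°₃ = ΔG°₁ + ΔG°₂, so n₃E°₃ = n₁E°₁ + n₂E°₂.
E°₃ = (5×+1.51 + 2×-1.18) / 7 = (+5.190) / 7 = +0.741 V.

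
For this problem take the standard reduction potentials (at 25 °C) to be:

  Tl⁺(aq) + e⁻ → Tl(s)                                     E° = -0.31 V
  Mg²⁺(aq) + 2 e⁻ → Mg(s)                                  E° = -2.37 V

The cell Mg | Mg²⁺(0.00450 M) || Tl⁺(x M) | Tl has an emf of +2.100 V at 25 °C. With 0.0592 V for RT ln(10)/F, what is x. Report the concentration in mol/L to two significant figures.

0.32 M

Tl⁺/Tl is the cathode, Mg²⁺/Mg the anode: E°cell = +2.06 V, n = 2.
Overall reaction: 2 Tl⁺(aq) + Mg(s) → 2 Tl(s) + Mg²⁺(aq); Q = [Mg²⁺]^1/[Tl⁺]^2.
From E = E° − (0.0592/n) log Q: log Q = (E° − E)·n/0.0592 = (+2.06 − (+2.100))·2/0.0592 = -1.3514.
So 2·log[Tl⁺] = 1·log(0.0045) − log Q = -2.3468 − (-1.3514) = -0.9954; log[Tl⁺] = -0.9954 / 2 = -0.4977; [Tl⁺] = 10^(-0.4977) ≈ 0.32 M.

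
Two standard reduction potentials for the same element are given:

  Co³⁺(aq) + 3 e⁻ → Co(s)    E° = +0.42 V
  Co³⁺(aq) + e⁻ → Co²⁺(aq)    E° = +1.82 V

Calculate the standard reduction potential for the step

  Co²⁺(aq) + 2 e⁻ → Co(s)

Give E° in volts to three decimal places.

Sequential free energies add, so n₃E°₃ = n₁E°₁ + n₂E°₂.
With n₃ = 3, and the known step contributing 1×(+1.82) V, the unknown satisfies 2·E° = 3×(+0.42) − 1×(+1.82) = -0.560.
E° = -0.560 / 2 = -0.280 V.

-0.280 V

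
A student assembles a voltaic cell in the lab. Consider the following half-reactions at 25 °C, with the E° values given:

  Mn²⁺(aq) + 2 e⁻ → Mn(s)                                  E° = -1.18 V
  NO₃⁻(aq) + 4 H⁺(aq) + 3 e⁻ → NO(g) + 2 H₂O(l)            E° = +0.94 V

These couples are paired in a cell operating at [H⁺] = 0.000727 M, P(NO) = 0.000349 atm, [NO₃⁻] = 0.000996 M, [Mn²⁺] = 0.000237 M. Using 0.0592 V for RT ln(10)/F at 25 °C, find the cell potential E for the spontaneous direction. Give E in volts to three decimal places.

NO₃⁻/NO is the cathode (higher E°), Mn²⁺/Mn the anode: E°cell = +0.94 − (-1.18) = +2.12 V, n = 6.
Overall: 2 NO₃⁻(aq) + 8 H⁺(aq) + 3 Mn(s) → 2 NO(g) + 4 H₂O(l) + 3 Mn²⁺(aq)
Q = P(NO)^2·[Mn²⁺]^3 / ([NO₃⁻]^2·[H⁺]^8); log Q = 13.321.
E = E° − (0.0592/n) log Q = +2.12 − (0.0592/6)(13.321) = +1.989 V.

+1.989 V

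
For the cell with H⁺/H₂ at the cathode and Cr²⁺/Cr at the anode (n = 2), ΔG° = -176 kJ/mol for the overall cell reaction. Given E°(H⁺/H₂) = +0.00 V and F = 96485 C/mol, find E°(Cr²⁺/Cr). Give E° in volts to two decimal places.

-0.91 V

E°cell = −ΔG°/(nF) = −(-176×10³)/((2)(96485)) = +0.912 V.
Since H⁺/H₂ is the cathode and Cr²⁺/Cr the anode, E°cell = E°(H⁺/H₂) − E°(Cr²⁺/Cr).
So E°(Cr²⁺/Cr) = E°(H⁺/H₂) − E°cell = (+0.00) − (+0.912) = -0.91 V.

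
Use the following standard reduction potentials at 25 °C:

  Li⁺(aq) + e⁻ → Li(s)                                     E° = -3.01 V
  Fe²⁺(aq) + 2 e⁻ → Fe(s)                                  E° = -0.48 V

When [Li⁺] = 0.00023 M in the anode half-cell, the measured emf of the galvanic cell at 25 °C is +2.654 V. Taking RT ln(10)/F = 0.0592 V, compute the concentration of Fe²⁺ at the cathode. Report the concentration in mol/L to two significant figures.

Fe²⁺/Fe is the cathode, Li⁺/Li the anode: E°cell = +2.53 V, n = 2.
Overall reaction: Fe²⁺(aq) + 2 Li(s) → Fe(s) + 2 Li⁺(aq); Q = [Li⁺]^2/[Fe²⁺]^1.
From E = E° − (0.0592/n) log Q: log Q = (E° − E)·n/0.0592 = (+2.53 − (+2.654))·2/0.0592 = -4.1892.
So 1·log[Fe²⁺] = 2·log(0.00023) − log Q = -7.2765 − (-4.1892) = -3.0873; [Fe²⁺] = 10^(-3.0873) ≈ 0.00082 M.

0.00082 M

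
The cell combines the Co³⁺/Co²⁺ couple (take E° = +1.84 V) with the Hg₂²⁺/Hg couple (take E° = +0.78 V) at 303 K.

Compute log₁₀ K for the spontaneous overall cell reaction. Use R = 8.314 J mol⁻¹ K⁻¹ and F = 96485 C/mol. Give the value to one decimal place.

Cathode: Co³⁺/Co²⁺; anode: Hg₂²⁺/Hg. E°cell = (+1.84) − (+0.78) = +1.06 V, with n = 2.
ΔG° = −nFE° = −RT ln K, so ln K = nFE°/(RT) = (2)(96485)(+1.06) / ((8.314)(303)) = 81.198.
log₁₀ K = 81.198 / ln 10 = 35.3.

35.3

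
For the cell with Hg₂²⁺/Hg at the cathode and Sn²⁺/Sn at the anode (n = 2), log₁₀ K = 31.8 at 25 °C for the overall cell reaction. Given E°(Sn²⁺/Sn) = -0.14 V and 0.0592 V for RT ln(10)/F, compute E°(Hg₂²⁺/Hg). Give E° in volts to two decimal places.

E°cell = (0.0592/n)·log K = (0.0592/2)(31.8) = +0.941 V.
Since Hg₂²⁺/Hg is the cathode and Sn²⁺/Sn the anode, E°cell = E°(Hg₂²⁺/Hg) − E°(Sn²⁺/Sn).
So E°(Hg₂²⁺/Hg) = E°cell + E°(Sn²⁺/Sn) = +0.941 + (-0.14) = +0.80 V.

+0.80 V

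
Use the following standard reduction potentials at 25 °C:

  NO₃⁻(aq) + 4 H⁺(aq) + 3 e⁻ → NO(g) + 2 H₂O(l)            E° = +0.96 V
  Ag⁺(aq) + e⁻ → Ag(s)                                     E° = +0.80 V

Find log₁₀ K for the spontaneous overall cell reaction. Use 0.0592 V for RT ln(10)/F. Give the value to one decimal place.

8.1

Cathode: NO₃⁻/NO; anode: Ag⁺/Ag. E°cell = +0.16 V, n = 3.
log K = nE°cell / 0.0592 = (3)(+0.16) / 0.0592 = 8.1.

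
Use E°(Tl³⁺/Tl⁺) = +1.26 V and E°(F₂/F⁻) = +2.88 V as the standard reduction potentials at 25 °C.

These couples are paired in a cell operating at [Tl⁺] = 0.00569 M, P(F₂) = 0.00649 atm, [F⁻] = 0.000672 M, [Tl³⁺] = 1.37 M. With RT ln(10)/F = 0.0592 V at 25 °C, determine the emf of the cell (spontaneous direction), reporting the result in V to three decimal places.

+1.673 V

F₂/F⁻ is the cathode (higher E°), Tl³⁺/Tl⁺ the anode: E°cell = +2.88 − (+1.26) = +1.62 V, n = 2.
Overall: F₂(g) + Tl⁺(aq) → 2 F⁻(aq) + Tl³⁺(aq)
Q = [F⁻]^2·[Tl³⁺] / (P(F₂)·[Tl⁺]); log Q = -1.776.
E = E° − (0.0592/n) log Q = +1.62 − (0.0592/2)(-1.776) = +1.673 V.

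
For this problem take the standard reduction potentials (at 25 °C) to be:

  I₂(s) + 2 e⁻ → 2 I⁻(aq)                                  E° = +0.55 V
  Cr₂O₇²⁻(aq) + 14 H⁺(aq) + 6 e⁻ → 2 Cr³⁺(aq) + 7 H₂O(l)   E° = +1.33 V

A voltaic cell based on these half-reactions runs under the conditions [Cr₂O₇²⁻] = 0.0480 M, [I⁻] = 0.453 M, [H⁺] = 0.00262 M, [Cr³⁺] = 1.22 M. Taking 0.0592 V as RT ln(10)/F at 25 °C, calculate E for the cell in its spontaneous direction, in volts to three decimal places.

Cr₂O₇²⁻/Cr³⁺ is the cathode (higher E°), I₂/I⁻ the anode: E°cell = +1.33 − (+0.55) = +0.78 V, n = 6.
Overall: Cr₂O₇²⁻(aq) + 14 H⁺(aq) + 6 I⁻(aq) → 2 Cr³⁺(aq) + 7 H₂O(l) + 3 I₂(s)
Q = [Cr³⁺]^2 / ([Cr₂O₇²⁻]·[H⁺]^14·[I⁻]^6); log Q = 39.699.
E = E° − (0.0592/n) log Q = +0.78 − (0.0592/6)(39.699) = +0.388 V.

+0.388 V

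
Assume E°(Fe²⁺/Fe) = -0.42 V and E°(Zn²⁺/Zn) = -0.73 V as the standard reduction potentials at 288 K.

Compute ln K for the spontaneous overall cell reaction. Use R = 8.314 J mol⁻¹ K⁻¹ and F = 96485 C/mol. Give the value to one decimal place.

Cathode: Fe²⁺/Fe; anode: Zn²⁺/Zn. E°cell = (-0.42) − (-0.73) = +0.31 V, with n = 2.
ΔG° = −nFE° = −RT ln K, so ln K = nFE°/(RT) = (2)(96485)(+0.31) / ((8.314)(288)) = 24.983.

25.0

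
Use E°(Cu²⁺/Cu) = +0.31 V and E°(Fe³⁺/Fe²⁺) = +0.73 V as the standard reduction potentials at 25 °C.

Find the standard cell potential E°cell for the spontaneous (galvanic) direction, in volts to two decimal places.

+0.42 V

The Fe³⁺/Fe²⁺ couple has the higher reduction potential, so it is the cathode; Cu²⁺/Cu is oxidised at the anode.
E°cell = E°(cathode) − E°(anode) = (+0.73) − (+0.31) = +0.42 V.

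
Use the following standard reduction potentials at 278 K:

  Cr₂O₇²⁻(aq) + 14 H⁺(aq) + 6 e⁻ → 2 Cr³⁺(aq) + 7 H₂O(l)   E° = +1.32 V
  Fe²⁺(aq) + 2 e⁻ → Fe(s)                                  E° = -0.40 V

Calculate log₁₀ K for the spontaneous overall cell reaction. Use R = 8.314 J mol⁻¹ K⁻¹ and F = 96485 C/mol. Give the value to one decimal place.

Cathode: Cr₂O₇²⁻/Cr³⁺; anode: Fe²⁺/Fe. E°cell = (+1.32) − (-0.40) = +1.72 V, with n = 6.
ΔG° = −nFE° = −RT ln K, so ln K = nFE°/(RT) = (6)(96485)(+1.72) / ((8.314)(278)) = 430.809.
log₁₀ K = 430.809 / ln 10 = 187.1.

187.1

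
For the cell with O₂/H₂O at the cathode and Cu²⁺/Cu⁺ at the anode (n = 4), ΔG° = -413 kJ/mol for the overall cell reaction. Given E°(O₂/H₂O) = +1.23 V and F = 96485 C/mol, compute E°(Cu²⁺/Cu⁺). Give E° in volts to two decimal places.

+0.16 V

E°cell = −ΔG°/(nF) = −(-413×10³)/((4)(96485)) = +1.070 V.
Since O₂/H₂O is the cathode and Cu²⁺/Cu⁺ the anode, E°cell = E°(O₂/H₂O) − E°(Cu²⁺/Cu⁺).
So E°(Cu²⁺/Cu⁺) = E°(O₂/H₂O) − E°cell = (+1.23) − (+1.070) = +0.16 V.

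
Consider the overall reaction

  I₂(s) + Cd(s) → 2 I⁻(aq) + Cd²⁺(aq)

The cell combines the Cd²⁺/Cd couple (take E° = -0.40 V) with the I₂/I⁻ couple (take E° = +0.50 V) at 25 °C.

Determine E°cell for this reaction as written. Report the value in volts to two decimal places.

+0.90 V

The I₂/I⁻ couple has the higher reduction potential, so it is the cathode; Cd²⁺/Cd is oxidised at the anode.
E°cell = E°(cathode) − E°(anode) = (+0.50) − (-0.40) = +0.90 V.
Since E°cell > 0, the reaction is spontaneous under standard conditions.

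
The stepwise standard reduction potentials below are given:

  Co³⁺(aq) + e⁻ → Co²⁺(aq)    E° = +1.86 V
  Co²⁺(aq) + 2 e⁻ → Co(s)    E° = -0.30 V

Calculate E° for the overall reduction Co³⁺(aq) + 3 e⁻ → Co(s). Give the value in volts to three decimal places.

+0.420 V

Standard free energies of sequential steps add: ΔG°₃ = ΔG°₁ + ΔG°₂, so n₃E°₃ = n₁E°₁ + n₂E°₂.
E°₃ = (1×+1.86 + 2×-0.30) / 3 = (+1.260) / 3 = +0.420 V.
E° values themselves are not directly additive — weighting by electron count is essential.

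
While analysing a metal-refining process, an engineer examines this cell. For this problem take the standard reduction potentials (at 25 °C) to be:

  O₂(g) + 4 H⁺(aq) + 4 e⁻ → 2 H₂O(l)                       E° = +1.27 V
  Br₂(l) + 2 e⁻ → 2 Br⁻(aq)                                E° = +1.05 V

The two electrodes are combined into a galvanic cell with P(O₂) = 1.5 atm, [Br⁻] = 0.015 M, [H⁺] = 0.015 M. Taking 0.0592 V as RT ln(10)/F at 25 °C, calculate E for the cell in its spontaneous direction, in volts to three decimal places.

O₂/H₂O is the cathode (higher E°), Br₂/Br⁻ the anode: E°cell = +1.27 − (+1.05) = +0.22 V, n = 4.
Overall: O₂(g) + 4 H⁺(aq) + 4 Br⁻(aq) → 2 H₂O(l) + 2 Br₂(l)
Q = 1 / (P(O₂)·[H⁺]^4·[Br⁻]^4); log Q = 14.415.
E = E° − (0.0592/n) log Q = +0.22 − (0.0592/4)(14.415) = +0.007 V.

+0.007 V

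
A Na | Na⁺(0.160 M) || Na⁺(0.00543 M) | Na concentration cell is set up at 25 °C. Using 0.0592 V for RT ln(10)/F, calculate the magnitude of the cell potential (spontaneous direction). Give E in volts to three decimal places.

For a concentration cell E°cell = 0. The 0.160 M side is the cathode (reduction is favoured where [Na⁺] is higher).
With n = 1, E = −(0.0592/1) log([Na⁺]ₐₙ/[Na⁺]꜀ₐₜ) = −(0.0592/1) log(0.00543/0.16) = −(0.0592/1)(-1.469) = +0.087 V.

+0.087 V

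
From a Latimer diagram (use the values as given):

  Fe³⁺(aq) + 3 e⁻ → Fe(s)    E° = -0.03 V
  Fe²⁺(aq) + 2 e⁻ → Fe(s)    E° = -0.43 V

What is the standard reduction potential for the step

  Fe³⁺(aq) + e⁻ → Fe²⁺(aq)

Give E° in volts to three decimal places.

Sequential free energies add, so n₃E°₃ = n₁E°₁ + n₂E°₂.
With n₃ = 3, and the known step contributing 2×(-0.43) V, the unknown satisfies 1·E° = 3×(-0.03) − 2×(-0.43) = +0.770.
E° = +0.770 / 1 = +0.770 V.

+0.770 V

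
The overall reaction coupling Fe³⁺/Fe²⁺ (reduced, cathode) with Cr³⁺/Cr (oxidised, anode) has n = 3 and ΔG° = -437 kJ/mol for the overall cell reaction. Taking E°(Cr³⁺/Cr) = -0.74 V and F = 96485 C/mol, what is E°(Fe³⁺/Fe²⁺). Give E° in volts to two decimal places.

E°cell = −ΔG°/(nF) = −(-437×10³)/((3)(96485)) = +1.510 V.
Since Fe³⁺/Fe²⁺ is the cathode and Cr³⁺/Cr the anode, E°cell = E°(Fe³⁺/Fe²⁺) − E°(Cr³⁺/Cr).
So E°(Fe³⁺/Fe²⁺) = E°cell + E°(Cr³⁺/Cr) = +1.510 + (-0.74) = +0.77 V.

+0.77 V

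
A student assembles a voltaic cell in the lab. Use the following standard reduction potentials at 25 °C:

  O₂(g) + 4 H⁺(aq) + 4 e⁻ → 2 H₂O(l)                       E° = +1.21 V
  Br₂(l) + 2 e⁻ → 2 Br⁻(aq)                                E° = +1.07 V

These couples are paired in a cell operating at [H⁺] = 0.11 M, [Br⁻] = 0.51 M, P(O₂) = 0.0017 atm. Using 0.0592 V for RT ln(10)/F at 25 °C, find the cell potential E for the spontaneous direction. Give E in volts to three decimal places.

O₂/H₂O is the cathode (higher E°), Br₂/Br⁻ the anode: E°cell = +1.21 − (+1.07) = +0.14 V, n = 4.
Overall: O₂(g) + 4 H⁺(aq) + 4 Br⁻(aq) → 2 H₂O(l) + 2 Br₂(l)
Q = 1 / (P(O₂)·[H⁺]^4·[Br⁻]^4); log Q = 7.774.
E = E° − (0.0592/n) log Q = +0.14 − (0.0592/4)(7.774) = +0.025 V.

+0.025 V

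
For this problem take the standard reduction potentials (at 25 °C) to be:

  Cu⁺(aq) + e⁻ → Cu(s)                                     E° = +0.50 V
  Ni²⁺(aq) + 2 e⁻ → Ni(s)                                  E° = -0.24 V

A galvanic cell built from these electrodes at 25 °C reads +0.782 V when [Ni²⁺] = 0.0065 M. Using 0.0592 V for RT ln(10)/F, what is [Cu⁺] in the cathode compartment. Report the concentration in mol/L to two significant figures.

0.41 M

Cu⁺/Cu is the cathode, Ni²⁺/Ni the anode: E°cell = +0.74 V, n = 2.
Overall reaction: 2 Cu⁺(aq) + Ni(s) → 2 Cu(s) + Ni²⁺(aq); Q = [Ni²⁺]^1/[Cu⁺]^2.
From E = E° − (0.0592/n) log Q: log Q = (E° − E)·n/0.0592 = (+0.74 − (+0.782))·2/0.0592 = -1.4189.
So 2·log[Cu⁺] = 1·log(0.0065) − log Q = -2.1871 − (-1.4189) = -0.7682; log[Cu⁺] = -0.7682 / 2 = -0.3841; [Cu⁺] = 10^(-0.3841) ≈ 0.41 M.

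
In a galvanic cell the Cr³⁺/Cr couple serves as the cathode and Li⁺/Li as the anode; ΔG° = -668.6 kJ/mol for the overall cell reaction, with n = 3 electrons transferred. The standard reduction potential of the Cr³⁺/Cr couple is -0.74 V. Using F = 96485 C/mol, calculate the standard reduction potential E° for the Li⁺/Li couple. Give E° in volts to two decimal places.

-3.05 V

E°cell = −ΔG°/(nF) = −(-668.6×10³)/((3)(96485)) = +2.310 V.
Since Cr³⁺/Cr is the cathode and Li⁺/Li the anode, E°cell = E°(Cr³⁺/Cr) − E°(Li⁺/Li).
So E°(Li⁺/Li) = E°(Cr³⁺/Cr) − E°cell = (-0.74) − (+2.310) = -3.05 V.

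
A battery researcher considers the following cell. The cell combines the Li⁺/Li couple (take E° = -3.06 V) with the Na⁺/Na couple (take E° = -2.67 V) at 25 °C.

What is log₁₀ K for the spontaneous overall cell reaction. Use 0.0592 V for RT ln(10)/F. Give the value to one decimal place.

Cathode: Na⁺/Na; anode: Li⁺/Li. E°cell = +0.39 V, n = 1.
log K = nE°cell / 0.0592 = (1)(+0.39) / 0.0592 = 6.6.

6.6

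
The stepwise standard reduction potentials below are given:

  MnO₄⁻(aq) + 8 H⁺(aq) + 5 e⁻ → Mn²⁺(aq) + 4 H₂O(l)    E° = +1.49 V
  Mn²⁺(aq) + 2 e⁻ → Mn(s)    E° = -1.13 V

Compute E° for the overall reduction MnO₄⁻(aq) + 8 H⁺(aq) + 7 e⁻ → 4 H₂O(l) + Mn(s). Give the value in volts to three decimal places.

Standard free energies of sequential steps add: ΔG°₃ = ΔG°₁ + ΔG°₂, so n₃E°₃ = n₁E°₁ + n₂E°₂.
E°₃ = (5×+1.49 + 2×-1.13) / 7 = (+5.190) / 7 = +0.741 V.

+0.741 V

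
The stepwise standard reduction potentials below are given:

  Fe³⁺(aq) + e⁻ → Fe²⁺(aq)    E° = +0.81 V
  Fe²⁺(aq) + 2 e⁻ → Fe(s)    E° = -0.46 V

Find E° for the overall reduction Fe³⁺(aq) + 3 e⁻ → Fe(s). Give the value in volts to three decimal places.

-0.037 V

Adding the free-energy changes (−nFE°) of the two steps gives −n₃FE°₃ = −n₁FE°₁ − n₂FE°₂.
E°₃ = (1×+0.81 + 2×-0.46) / 3 = (-0.110) / 3 = -0.037 V.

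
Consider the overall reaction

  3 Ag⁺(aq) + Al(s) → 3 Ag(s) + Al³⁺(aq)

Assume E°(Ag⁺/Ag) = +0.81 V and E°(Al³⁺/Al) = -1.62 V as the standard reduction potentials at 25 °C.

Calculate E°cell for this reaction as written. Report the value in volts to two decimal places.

+2.43 V

The Ag⁺/Ag couple has the higher reduction potential, so it is the cathode; Al³⁺/Al is oxidised at the anode.
E°cell = E°(cathode) − E°(anode) = (+0.81) − (-1.62) = +2.43 V.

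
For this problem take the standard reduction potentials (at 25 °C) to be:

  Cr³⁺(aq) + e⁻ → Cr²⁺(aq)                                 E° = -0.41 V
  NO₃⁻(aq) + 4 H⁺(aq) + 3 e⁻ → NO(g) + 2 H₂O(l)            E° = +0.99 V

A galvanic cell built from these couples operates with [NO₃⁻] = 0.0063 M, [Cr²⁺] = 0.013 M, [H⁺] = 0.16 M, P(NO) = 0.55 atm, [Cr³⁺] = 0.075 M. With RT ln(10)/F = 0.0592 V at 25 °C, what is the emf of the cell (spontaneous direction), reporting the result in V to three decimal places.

+1.254 V

NO₃⁻/NO is the cathode (higher E°), Cr³⁺/Cr²⁺ the anode: E°cell = +0.99 − (-0.41) = +1.40 V, n = 3.
Overall: NO₃⁻(aq) + 4 H⁺(aq) + 3 Cr²⁺(aq) → NO(g) + 2 H₂O(l) + 3 Cr³⁺(aq)
Q = P(NO)·[Cr³⁺]^3 / ([NO₃⁻]·[H⁺]^4·[Cr²⁺]^3); log Q = 7.408.
E = E° − (0.0592/n) log Q = +1.40 − (0.0592/3)(7.408) = +1.254 V.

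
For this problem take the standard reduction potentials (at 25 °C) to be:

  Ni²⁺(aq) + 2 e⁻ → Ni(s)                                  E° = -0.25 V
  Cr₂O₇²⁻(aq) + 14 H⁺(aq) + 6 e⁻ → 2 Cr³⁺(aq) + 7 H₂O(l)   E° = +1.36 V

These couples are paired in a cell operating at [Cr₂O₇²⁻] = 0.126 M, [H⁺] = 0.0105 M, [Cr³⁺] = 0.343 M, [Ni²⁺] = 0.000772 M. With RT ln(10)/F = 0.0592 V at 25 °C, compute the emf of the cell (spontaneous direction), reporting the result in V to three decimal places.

+1.429 V

Cr₂O₇²⁻/Cr³⁺ is the cathode (higher E°), Ni²⁺/Ni the anode: E°cell = +1.36 − (-0.25) = +1.61 V, n = 6.
Overall: Cr₂O₇²⁻(aq) + 14 H⁺(aq) + 3 Ni(s) → 2 Cr³⁺(aq) + 7 H₂O(l) + 3 Ni²⁺(aq)
Q = [Cr³⁺]^2·[Ni²⁺]^3 / ([Cr₂O₇²⁻]·[H⁺]^14); log Q = 18.336.
E = E° − (0.0592/n) log Q = +1.61 − (0.0592/6)(18.336) = +1.429 V.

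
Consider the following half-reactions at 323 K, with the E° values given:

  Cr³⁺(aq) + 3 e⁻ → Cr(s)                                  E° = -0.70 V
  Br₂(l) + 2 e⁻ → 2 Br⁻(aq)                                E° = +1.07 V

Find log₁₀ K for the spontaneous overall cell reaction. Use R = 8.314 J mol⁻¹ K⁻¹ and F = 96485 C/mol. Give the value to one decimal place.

Cathode: Br₂/Br⁻; anode: Cr³⁺/Cr. E°cell = (+1.07) − (-0.70) = +1.77 V, with n = 6.
ΔG° = −nFE° = −RT ln K, so ln K = nFE°/(RT) = (6)(96485)(+1.77) / ((8.314)(323)) = 381.568.
log₁₀ K = 381.568 / ln 10 = 165.7.

165.7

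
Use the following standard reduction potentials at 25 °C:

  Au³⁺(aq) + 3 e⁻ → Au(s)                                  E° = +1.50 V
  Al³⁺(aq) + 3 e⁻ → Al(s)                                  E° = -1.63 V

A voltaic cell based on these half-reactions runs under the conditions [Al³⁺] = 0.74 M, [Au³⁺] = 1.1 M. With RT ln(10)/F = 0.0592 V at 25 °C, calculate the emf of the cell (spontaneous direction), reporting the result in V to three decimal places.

+3.133 V

Au³⁺/Au is the cathode (higher E°), Al³⁺/Al the anode: E°cell = +1.50 − (-1.63) = +3.13 V, n = 3.
Overall: Au³⁺(aq) + Al(s) → Au(s) + Al³⁺(aq)
Q = [Al³⁺] / ([Au³⁺]); log Q = -0.172.
E = E° − (0.0592/n) log Q = +3.13 − (0.0592/3)(-0.172) = +3.133 V.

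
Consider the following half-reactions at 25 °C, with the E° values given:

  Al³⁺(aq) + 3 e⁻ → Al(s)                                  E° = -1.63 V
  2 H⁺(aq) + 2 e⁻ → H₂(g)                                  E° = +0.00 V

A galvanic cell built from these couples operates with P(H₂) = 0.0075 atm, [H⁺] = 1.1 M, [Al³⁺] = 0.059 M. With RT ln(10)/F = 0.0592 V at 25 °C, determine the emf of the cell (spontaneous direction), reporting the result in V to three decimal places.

H⁺/H₂ is the cathode (higher E°), Al³⁺/Al the anode: E°cell = +0.00 − (-1.63) = +1.63 V, n = 6.
Overall: 6 H⁺(aq) + 2 Al(s) → 3 H₂(g) + 2 Al³⁺(aq)
Q = P(H₂)^3·[Al³⁺]^2 / ([H⁺]^6); log Q = -9.081.
E = E° − (0.0592/n) log Q = +1.63 − (0.0592/6)(-9.081) = +1.720 V.

+1.720 V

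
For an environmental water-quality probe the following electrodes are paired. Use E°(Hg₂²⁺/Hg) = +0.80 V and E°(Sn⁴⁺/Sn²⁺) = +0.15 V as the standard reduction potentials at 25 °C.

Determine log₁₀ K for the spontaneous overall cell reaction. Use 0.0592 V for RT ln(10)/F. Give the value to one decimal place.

22.0

Cathode: Hg₂²⁺/Hg; anode: Sn⁴⁺/Sn²⁺. E°cell = +0.65 V, n = 2.
log K = nE°cell / 0.0592 = (2)(+0.65) / 0.0592 = 22.0.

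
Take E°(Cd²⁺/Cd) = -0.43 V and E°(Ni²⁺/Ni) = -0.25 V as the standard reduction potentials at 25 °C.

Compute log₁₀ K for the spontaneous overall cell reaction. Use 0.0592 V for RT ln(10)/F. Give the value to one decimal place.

6.1

Cathode: Ni²⁺/Ni; anode: Cd²⁺/Cd. E°cell = +0.18 V, n = 2.
log K = nE°cell / 0.0592 = (2)(+0.18) / 0.0592 = 6.1.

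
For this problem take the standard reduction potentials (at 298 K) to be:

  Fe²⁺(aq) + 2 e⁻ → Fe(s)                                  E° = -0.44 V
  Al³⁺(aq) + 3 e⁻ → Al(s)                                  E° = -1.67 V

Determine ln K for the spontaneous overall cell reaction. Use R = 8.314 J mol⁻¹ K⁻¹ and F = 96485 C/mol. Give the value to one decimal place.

Cathode: Fe²⁺/Fe; anode: Al³⁺/Al. E°cell = (-0.44) − (-1.67) = +1.23 V, with n = 6.
ΔG° = −nFE° = −RT ln K, so ln K = nFE°/(RT) = (6)(96485)(+1.23) / ((8.314)(298)) = 287.402.

287.4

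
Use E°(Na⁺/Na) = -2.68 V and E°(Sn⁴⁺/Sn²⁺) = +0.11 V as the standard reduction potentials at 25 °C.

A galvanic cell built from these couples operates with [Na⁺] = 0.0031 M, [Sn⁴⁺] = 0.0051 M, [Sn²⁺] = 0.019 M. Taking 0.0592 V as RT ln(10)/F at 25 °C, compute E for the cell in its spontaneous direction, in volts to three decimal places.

+2.922 V

Sn⁴⁺/Sn²⁺ is the cathode (higher E°), Na⁺/Na the anode: E°cell = +0.11 − (-2.68) = +2.79 V, n = 2.
Overall: Sn⁴⁺(aq) + 2 Na(s) → Sn²⁺(aq) + 2 Na⁺(aq)
Q = [Sn²⁺]·[Na⁺]^2 / ([Sn⁴⁺]); log Q = -4.446.
E = E° − (0.0592/n) log Q = +2.79 − (0.0592/2)(-4.446) = +2.922 V.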